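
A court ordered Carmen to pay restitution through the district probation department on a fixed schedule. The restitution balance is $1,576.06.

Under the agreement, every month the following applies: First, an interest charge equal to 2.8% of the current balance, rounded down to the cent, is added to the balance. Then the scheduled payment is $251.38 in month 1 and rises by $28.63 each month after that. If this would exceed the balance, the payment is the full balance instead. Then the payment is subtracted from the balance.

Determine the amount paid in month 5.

Month 1: $1,576.06 +$44.12 interest = $1,620.18; pay $251.38 → $1,368.80
Month 2: $1,368.80 +$38.32 interest = $1,407.12; pay $280.01 → $1,127.11
Month 3: $1,127.11 +$31.55 interest = $1,158.66; pay $308.64 → $850.02
Month 4: $850.02 +$23.80 interest = $873.82; pay $337.27 → $536.55
Month 5: $536.55 +$15.02 interest = $551.57; pay $365.90 → $185.67

$365.90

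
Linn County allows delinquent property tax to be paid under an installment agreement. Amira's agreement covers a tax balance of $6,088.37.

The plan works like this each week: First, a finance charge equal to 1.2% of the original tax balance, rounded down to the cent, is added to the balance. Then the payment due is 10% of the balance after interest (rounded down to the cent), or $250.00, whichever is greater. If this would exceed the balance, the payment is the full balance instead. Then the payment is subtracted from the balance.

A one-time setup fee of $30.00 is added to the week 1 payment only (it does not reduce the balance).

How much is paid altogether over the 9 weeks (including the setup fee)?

$4,014.32

Week 1: $6,088.37 +$73.06 interest = $6,161.43; pay $616.14 (+ $30.00 fee) → $5,545.29
Week 2: $5,545.29 +$73.06 interest = $5,618.35; pay $561.83 → $5,056.52
Week 3: $5,056.52 +$73.06 interest = $5,129.58; pay $512.95 → $4,616.63
Week 4: $4,616.63 +$73.06 interest = $4,689.69; pay $468.96 → $4,220.73
Week 5: $4,220.73 +$73.06 interest = $4,293.79; pay $429.37 → $3,864.42
Week 6: $3,864.42 +$73.06 interest = $3,937.48; pay $393.74 → $3,543.74
Week 7: $3,543.74 +$73.06 interest = $3,616.80; pay $361.68 → $3,255.12
Week 8: $3,255.12 +$73.06 interest = $3,328.18; pay $332.81 → $2,995.37
Week 9: $2,995.37 +$73.06 interest = $3,068.43; pay $306.84 → $2,761.59
Total paid: $4,014.32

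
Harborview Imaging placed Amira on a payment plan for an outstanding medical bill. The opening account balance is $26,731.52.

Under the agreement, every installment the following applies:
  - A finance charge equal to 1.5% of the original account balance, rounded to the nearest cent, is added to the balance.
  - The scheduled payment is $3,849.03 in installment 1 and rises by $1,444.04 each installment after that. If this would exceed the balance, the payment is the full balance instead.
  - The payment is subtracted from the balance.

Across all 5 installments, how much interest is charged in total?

$2,004.85

# | Opening | Interest | Payment | End bal
1 | $26,731.52 | $400.97 | $3,849.03 | $23,283.46
2 | $23,283.46 | $400.97 | $5,293.07 | $18,391.36
3 | $18,391.36 | $400.97 | $6,737.11 | $12,055.22
4 | $12,055.22 | $400.97 | $8,181.15 | $4,275.04
5 | $4,275.04 | $400.97 | $4,676.01 | $0.00
Total interest: $400.97 + $400.97 + $400.97 + $400.97 + $400.97 = $2,004.85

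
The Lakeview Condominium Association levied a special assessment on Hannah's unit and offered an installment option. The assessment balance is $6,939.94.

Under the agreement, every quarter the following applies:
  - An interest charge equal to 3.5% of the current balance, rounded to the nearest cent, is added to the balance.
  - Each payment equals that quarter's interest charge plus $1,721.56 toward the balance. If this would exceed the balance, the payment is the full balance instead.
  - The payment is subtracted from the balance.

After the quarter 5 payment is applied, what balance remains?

Quarter 1: $6,939.94 +$242.90 interest = $7,182.84; pay $1,964.46 → $5,218.38
Quarter 2: $5,218.38 +$182.64 interest = $5,401.02; pay $1,904.20 → $3,496.82
Quarter 3: $3,496.82 +$122.39 interest = $3,619.21; pay $1,843.95 → $1,775.26
Quarter 4: $1,775.26 +$62.13 interest = $1,837.39; pay $1,783.69 → $53.70
Quarter 5: $53.70 +$1.88 interest = $55.58; pay $55.58 → $0.00

$0.00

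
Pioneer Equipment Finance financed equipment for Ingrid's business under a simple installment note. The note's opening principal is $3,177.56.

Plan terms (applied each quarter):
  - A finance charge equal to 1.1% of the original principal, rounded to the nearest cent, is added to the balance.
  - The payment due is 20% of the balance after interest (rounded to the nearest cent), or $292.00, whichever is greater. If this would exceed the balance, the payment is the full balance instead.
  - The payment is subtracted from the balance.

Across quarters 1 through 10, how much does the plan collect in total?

Quarter 1: opening $3,177.56; interest $34.95 → $3,212.51; payment $642.50; balance $2,570.01
Quarter 2: opening $2,570.01; interest $34.95 → $2,604.96; payment $520.99; balance $2,083.97
Quarter 3: opening $2,083.97; interest $34.95 → $2,118.92; payment $423.78; balance $1,695.14
Quarter 4: opening $1,695.14; interest $34.95 → $1,730.09; payment $346.02; balance $1,384.07
Quarter 5: opening $1,384.07; interest $34.95 → $1,419.02; payment $292.00; balance $1,127.02
Quarter 6: opening $1,127.02; interest $34.95 → $1,161.97; payment $292.00; balance $869.97
Quarter 7: opening $869.97; interest $34.95 → $904.92; payment $292.00; balance $612.92
Quarter 8: opening $612.92; interest $34.95 → $647.87; payment $292.00; balance $355.87
Quarter 9: opening $355.87; interest $34.95 → $390.82; payment $292.00; balance $98.82
Quarter 10: opening $98.82; interest $34.95 → $133.77; payment $133.77; balance $0.00
Total paid: $3,527.06

$3,527.06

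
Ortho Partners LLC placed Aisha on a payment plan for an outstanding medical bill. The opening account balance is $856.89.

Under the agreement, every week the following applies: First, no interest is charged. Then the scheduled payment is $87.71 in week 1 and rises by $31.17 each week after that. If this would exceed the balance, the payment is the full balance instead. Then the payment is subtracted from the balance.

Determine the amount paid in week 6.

Week 1: opening $856.89; payment $87.71; balance $769.18
Week 2: opening $769.18; payment $118.88; balance $650.30
Week 3: opening $650.30; payment $150.05; balance $500.25
Week 4: opening $500.25; payment $181.22; balance $319.03
Week 5: opening $319.03; payment $212.39; balance $106.64
Week 6: opening $106.64; payment $106.64; balance $0.00

$106.64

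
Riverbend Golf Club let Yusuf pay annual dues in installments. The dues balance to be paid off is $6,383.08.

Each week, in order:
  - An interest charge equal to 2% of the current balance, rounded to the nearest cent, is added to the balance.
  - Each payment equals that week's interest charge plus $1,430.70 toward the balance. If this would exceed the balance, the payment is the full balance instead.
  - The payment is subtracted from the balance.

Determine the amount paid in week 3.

Week 1: opening $6,383.08; interest $127.66 → $6,510.74; payment $1,558.36; balance $4,952.38
Week 2: opening $4,952.38; interest $99.05 → $5,051.43; payment $1,529.75; balance $3,521.68
Week 3: opening $3,521.68; interest $70.43 → $3,592.11; payment $1,501.13; balance $2,090.98

$1,501.13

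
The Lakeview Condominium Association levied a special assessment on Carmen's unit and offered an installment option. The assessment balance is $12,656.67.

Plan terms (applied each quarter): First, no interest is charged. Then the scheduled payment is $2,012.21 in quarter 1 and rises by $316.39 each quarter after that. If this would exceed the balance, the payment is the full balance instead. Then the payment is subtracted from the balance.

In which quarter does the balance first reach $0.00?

Quarter 1: opening $12,656.67; payment $2,012.21; balance $10,644.46
Quarter 2: opening $10,644.46; payment $2,328.60; balance $8,315.86
Quarter 3: opening $8,315.86; payment $2,644.99; balance $5,670.87
Quarter 4: opening $5,670.87; payment $2,961.38; balance $2,709.49
Quarter 5: opening $2,709.49; payment $2,709.49; balance $0.00
Balance reaches $0.00 in quarter 5.

5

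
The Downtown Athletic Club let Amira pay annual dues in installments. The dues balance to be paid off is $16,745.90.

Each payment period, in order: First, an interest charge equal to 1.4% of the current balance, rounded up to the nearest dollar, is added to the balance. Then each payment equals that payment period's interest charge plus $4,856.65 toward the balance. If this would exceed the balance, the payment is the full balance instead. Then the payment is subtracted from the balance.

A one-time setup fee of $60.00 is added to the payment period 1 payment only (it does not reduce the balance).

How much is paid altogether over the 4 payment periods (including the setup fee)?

$17,337.90

Payment period 1: $16,745.90 +$235.00 interest = $16,980.90; pay $5,091.65 (+ $60.00 fee) → $11,889.25
Payment period 2: $11,889.25 +$167.00 interest = $12,056.25; pay $5,023.65 → $7,032.60
Payment period 3: $7,032.60 +$99.00 interest = $7,131.60; pay $4,955.65 → $2,175.95
Payment period 4: $2,175.95 +$31.00 interest = $2,206.95; pay $2,206.95 → $0.00
Total paid: $17,337.90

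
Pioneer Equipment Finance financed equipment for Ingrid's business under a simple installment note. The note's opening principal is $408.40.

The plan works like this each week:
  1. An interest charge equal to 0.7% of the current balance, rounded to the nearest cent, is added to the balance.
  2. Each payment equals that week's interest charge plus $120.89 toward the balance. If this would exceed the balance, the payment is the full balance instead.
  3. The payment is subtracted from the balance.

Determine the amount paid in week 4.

$46.05

Week 1: opening $408.40; interest $2.86 → $411.26; payment $123.75; balance $287.51
Week 2: opening $287.51; interest $2.01 → $289.52; payment $122.90; balance $166.62
Week 3: opening $166.62; interest $1.17 → $167.79; payment $122.06; balance $45.73
Week 4: opening $45.73; interest $0.32 → $46.05; payment $46.05; balance $0.00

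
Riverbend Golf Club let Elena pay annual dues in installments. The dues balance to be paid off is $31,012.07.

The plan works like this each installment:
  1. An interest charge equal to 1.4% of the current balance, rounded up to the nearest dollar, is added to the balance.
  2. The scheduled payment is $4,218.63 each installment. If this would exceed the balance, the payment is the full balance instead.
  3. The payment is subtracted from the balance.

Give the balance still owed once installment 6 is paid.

Installment 1: opening $31,012.07; interest $435.00 → $31,447.07; payment $4,218.63; balance $27,228.44
Installment 2: opening $27,228.44; interest $382.00 → $27,610.44; payment $4,218.63; balance $23,391.81
Installment 3: opening $23,391.81; interest $328.00 → $23,719.81; payment $4,218.63; balance $19,501.18
Installment 4: opening $19,501.18; interest $274.00 → $19,775.18; payment $4,218.63; balance $15,556.55
Installment 5: opening $15,556.55; interest $218.00 → $15,774.55; payment $4,218.63; balance $11,555.92
Installment 6: opening $11,555.92; interest $162.00 → $11,717.92; payment $4,218.63; balance $7,499.29

$7,499.29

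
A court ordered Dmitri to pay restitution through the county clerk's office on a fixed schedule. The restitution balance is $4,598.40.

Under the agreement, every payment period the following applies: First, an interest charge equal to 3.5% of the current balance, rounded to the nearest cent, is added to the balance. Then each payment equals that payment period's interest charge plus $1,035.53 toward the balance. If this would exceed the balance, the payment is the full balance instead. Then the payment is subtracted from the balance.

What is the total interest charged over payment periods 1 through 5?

Payment period 1: opening $4,598.40; interest $160.94 → $4,759.34; payment $1,196.47; balance $3,562.87
Payment period 2: opening $3,562.87; interest $124.70 → $3,687.57; payment $1,160.23; balance $2,527.34
Payment period 3: opening $2,527.34; interest $88.46 → $2,615.80; payment $1,123.99; balance $1,491.81
Payment period 4: opening $1,491.81; interest $52.21 → $1,544.02; payment $1,087.74; balance $456.28
Payment period 5: opening $456.28; interest $15.97 → $472.25; payment $472.25; balance $0.00
Total interest: $160.94 + $124.70 + $88.46 + $52.21 + $15.97 = $442.28

$442.28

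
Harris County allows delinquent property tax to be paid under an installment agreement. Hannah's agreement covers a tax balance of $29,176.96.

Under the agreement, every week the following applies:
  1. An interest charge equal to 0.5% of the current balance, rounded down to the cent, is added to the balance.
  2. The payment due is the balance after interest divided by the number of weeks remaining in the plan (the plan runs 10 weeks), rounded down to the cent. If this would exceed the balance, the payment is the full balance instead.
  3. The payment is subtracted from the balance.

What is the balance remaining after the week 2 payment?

$23,575.57

Week 1: opening $29,176.96; interest $145.88 → $29,322.84; payment $2,932.28; balance $26,390.56
Week 2: opening $26,390.56; interest $131.95 → $26,522.51; payment $2,946.94; balance $23,575.57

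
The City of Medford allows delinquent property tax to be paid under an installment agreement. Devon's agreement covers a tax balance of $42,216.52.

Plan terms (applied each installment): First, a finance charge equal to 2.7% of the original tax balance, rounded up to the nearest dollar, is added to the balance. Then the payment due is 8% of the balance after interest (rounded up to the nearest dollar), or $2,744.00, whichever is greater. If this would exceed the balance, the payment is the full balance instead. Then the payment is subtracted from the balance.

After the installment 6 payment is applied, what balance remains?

$30,687.52

Installment 1: opening $42,216.52; interest $1,140.00 → $43,356.52; payment $3,469.00; balance $39,887.52
Installment 2: opening $39,887.52; interest $1,140.00 → $41,027.52; payment $3,283.00; balance $37,744.52
Installment 3: opening $37,744.52; interest $1,140.00 → $38,884.52; payment $3,111.00; balance $35,773.52
Installment 4: opening $35,773.52; interest $1,140.00 → $36,913.52; payment $2,954.00; balance $33,959.52
Installment 5: opening $33,959.52; interest $1,140.00 → $35,099.52; payment $2,808.00; balance $32,291.52
Installment 6: opening $32,291.52; interest $1,140.00 → $33,431.52; payment $2,744.00; balance $30,687.52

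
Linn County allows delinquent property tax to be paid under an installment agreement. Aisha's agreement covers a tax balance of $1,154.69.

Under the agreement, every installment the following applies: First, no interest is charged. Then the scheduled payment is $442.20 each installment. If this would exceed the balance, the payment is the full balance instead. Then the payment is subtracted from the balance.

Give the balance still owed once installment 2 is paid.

$270.29

# | Opening | Payment | End bal
1 | $1,154.69 | $442.20 | $712.49
2 | $712.49 | $442.20 | $270.29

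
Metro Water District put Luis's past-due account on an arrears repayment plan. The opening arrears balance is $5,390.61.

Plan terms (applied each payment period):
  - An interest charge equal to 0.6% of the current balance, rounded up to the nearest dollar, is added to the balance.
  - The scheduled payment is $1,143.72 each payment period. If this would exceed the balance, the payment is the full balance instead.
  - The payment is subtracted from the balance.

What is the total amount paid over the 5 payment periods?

$5,487.61

# | Opening | Interest | Payment | End bal
1 | $5,390.61 | $33.00 | $1,143.72 | $4,279.89
2 | $4,279.89 | $26.00 | $1,143.72 | $3,162.17
3 | $3,162.17 | $19.00 | $1,143.72 | $2,037.45
4 | $2,037.45 | $13.00 | $1,143.72 | $906.73
5 | $906.73 | $6.00 | $912.73 | $0.00
Total paid: $5,487.61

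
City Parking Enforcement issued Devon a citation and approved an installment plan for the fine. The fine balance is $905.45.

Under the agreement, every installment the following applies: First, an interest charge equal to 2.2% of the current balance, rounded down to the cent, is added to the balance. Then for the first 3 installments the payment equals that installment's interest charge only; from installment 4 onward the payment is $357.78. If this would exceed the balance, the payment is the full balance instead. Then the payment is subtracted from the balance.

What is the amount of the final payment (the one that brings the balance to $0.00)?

# | Opening | Interest | Payment | End bal
1 | $905.45 | $19.91 | $19.91 | $905.45
2 | $905.45 | $19.91 | $19.91 | $905.45
3 | $905.45 | $19.91 | $19.91 | $905.45
4 | $905.45 | $19.91 | $357.78 | $567.58
5 | $567.58 | $12.48 | $357.78 | $222.28
6 | $222.28 | $4.89 | $227.17 | $0.00

$227.17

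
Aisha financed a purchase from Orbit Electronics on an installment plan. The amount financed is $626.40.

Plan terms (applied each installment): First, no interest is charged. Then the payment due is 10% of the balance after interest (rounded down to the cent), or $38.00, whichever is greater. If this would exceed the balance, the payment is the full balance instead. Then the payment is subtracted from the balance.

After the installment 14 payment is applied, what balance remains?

$27.90

Installment 1: opening $626.40; payment $62.64; balance $563.76
Installment 2: opening $563.76; payment $56.37; balance $507.39
Installment 3: opening $507.39; payment $50.73; balance $456.66
Installment 4: opening $456.66; payment $45.66; balance $411.00
Installment 5: opening $411.00; payment $41.10; balance $369.90
Installment 6: opening $369.90; payment $38.00; balance $331.90
Installment 7: opening $331.90; payment $38.00; balance $293.90
Installment 8: opening $293.90; payment $38.00; balance $255.90
Installment 9: opening $255.90; payment $38.00; balance $217.90
Installment 10: opening $217.90; payment $38.00; balance $179.90
Installment 11: opening $179.90; payment $38.00; balance $141.90
Installment 12: opening $141.90; payment $38.00; balance $103.90
Installment 13: opening $103.90; payment $38.00; balance $65.90
Installment 14: opening $65.90; payment $38.00; balance $27.90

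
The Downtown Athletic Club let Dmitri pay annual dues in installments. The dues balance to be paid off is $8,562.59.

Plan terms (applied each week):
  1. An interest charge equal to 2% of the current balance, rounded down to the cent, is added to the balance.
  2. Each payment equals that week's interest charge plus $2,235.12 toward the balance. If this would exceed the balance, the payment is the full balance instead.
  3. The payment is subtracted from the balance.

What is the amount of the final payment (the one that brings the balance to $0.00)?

$1,894.37

Week 1: opening $8,562.59; interest $171.25 → $8,733.84; payment $2,406.37; balance $6,327.47
Week 2: opening $6,327.47; interest $126.54 → $6,454.01; payment $2,361.66; balance $4,092.35
Week 3: opening $4,092.35; interest $81.84 → $4,174.19; payment $2,316.96; balance $1,857.23
Week 4: opening $1,857.23; interest $37.14 → $1,894.37; payment $1,894.37; balance $0.00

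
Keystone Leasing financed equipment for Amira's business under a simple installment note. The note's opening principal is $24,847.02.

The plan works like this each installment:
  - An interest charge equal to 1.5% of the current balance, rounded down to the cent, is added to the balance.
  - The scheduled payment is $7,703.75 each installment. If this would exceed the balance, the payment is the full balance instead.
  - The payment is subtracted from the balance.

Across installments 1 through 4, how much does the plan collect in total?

$25,671.40

Installment 1: $24,847.02 +$372.70 interest = $25,219.72; pay $7,703.75 → $17,515.97
Installment 2: $17,515.97 +$262.73 interest = $17,778.70; pay $7,703.75 → $10,074.95
Installment 3: $10,074.95 +$151.12 interest = $10,226.07; pay $7,703.75 → $2,522.32
Installment 4: $2,522.32 +$37.83 interest = $2,560.15; pay $2,560.15 → $0.00
Total paid: $25,671.40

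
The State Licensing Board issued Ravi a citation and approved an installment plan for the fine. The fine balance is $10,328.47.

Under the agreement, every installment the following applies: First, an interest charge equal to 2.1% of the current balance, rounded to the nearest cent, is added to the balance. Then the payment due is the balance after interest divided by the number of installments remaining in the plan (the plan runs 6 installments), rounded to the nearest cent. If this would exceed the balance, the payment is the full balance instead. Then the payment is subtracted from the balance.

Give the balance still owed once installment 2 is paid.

# | Opening | Interest | Payment | End bal
1 | $10,328.47 | $216.90 | $1,757.56 | $8,787.81
2 | $8,787.81 | $184.54 | $1,794.47 | $7,177.88

$7,177.88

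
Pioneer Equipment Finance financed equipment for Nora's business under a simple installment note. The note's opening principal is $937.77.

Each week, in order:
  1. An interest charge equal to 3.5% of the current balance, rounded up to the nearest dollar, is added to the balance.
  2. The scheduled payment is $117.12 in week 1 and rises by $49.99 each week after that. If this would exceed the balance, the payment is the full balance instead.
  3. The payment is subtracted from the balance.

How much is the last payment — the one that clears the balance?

$287.35

# | Opening | Interest | Payment | End bal
1 | $937.77 | $33.00 | $117.12 | $853.65
2 | $853.65 | $30.00 | $167.11 | $716.54
3 | $716.54 | $26.00 | $217.10 | $525.44
4 | $525.44 | $19.00 | $267.09 | $277.35
5 | $277.35 | $10.00 | $287.35 | $0.00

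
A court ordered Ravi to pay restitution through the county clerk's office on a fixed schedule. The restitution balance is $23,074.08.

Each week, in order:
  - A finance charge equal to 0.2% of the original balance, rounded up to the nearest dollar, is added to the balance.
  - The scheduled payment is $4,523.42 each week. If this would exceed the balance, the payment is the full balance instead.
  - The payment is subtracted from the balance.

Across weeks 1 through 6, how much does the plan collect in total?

$23,356.08

Week 1: $23,074.08 +$47.00 interest = $23,121.08; pay $4,523.42 → $18,597.66
Week 2: $18,597.66 +$47.00 interest = $18,644.66; pay $4,523.42 → $14,121.24
Week 3: $14,121.24 +$47.00 interest = $14,168.24; pay $4,523.42 → $9,644.82
Week 4: $9,644.82 +$47.00 interest = $9,691.82; pay $4,523.42 → $5,168.40
Week 5: $5,168.40 +$47.00 interest = $5,215.40; pay $4,523.42 → $691.98
Week 6: $691.98 +$47.00 interest = $738.98; pay $738.98 → $0.00
Total paid: $23,356.08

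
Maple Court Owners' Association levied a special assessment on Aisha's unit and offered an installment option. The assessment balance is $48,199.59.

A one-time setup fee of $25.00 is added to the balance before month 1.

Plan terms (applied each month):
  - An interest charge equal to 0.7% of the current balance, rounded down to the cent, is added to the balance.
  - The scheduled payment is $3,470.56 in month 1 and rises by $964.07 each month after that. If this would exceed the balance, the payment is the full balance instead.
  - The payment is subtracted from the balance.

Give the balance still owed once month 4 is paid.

$29,748.96

Month 1: $48,224.59 +$337.57 interest = $48,562.16; pay $3,470.56 → $45,091.60
Month 2: $45,091.60 +$315.64 interest = $45,407.24; pay $4,434.63 → $40,972.61
Month 3: $40,972.61 +$286.80 interest = $41,259.41; pay $5,398.70 → $35,860.71
Month 4: $35,860.71 +$251.02 interest = $36,111.73; pay $6,362.77 → $29,748.96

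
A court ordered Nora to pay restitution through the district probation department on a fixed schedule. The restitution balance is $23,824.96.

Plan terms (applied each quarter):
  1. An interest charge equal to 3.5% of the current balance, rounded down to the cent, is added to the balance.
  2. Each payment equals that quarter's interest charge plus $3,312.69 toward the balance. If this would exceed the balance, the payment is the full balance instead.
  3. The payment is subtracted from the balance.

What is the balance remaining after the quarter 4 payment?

$10,574.20

# | Opening | Interest | Payment | End bal
1 | $23,824.96 | $833.87 | $4,146.56 | $20,512.27
2 | $20,512.27 | $717.92 | $4,030.61 | $17,199.58
3 | $17,199.58 | $601.98 | $3,914.67 | $13,886.89
4 | $13,886.89 | $486.04 | $3,798.73 | $10,574.20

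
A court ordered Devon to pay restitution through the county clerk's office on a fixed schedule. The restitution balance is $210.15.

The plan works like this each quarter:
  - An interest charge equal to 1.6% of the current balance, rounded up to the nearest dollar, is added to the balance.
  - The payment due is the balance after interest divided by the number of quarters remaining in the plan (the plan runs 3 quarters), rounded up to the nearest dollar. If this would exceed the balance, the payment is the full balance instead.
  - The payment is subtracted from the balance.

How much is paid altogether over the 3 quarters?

$219.15

Quarter 1: opening $210.15; interest $4.00 → $214.15; payment $72.00; balance $142.15
Quarter 2: opening $142.15; interest $3.00 → $145.15; payment $73.00; balance $72.15
Quarter 3: opening $72.15; interest $2.00 → $74.15; payment $74.15; balance $0.00
Total paid: $219.15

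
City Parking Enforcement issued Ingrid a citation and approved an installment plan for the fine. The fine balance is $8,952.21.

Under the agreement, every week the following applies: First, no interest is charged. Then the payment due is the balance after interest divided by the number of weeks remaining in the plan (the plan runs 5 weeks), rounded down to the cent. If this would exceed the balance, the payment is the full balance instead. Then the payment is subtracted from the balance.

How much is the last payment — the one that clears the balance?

$1,790.45

# | Opening | Payment | End bal
1 | $8,952.21 | $1,790.44 | $7,161.77
2 | $7,161.77 | $1,790.44 | $5,371.33
3 | $5,371.33 | $1,790.44 | $3,580.89
4 | $3,580.89 | $1,790.44 | $1,790.45
5 | $1,790.45 | $1,790.45 | $0.00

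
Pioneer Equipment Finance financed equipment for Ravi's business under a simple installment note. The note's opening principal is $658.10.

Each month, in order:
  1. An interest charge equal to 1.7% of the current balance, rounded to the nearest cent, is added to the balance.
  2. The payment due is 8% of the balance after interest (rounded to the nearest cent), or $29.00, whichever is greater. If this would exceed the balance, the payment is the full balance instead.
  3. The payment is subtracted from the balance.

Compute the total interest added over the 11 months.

Month 1: opening $658.10; interest $11.19 → $669.29; payment $53.54; balance $615.75
Month 2: opening $615.75; interest $10.47 → $626.22; payment $50.10; balance $576.12
Month 3: opening $576.12; interest $9.79 → $585.91; payment $46.87; balance $539.04
Month 4: opening $539.04; interest $9.16 → $548.20; payment $43.86; balance $504.34
Month 5: opening $504.34; interest $8.57 → $512.91; payment $41.03; balance $471.88
Month 6: opening $471.88; interest $8.02 → $479.90; payment $38.39; balance $441.51
Month 7: opening $441.51; interest $7.51 → $449.02; payment $35.92; balance $413.10
Month 8: opening $413.10; interest $7.02 → $420.12; payment $33.61; balance $386.51
Month 9: opening $386.51; interest $6.57 → $393.08; payment $31.45; balance $361.63
Month 10: opening $361.63; interest $6.15 → $367.78; payment $29.42; balance $338.36
Month 11: opening $338.36; interest $5.75 → $344.11; payment $29.00; balance $315.11
Total interest: $11.19 + $10.47 + $9.79 + $9.16 + $8.57 + $8.02 + $7.51 + $7.02 + $6.57 + $6.15 + $5.75 = $90.20

$90.20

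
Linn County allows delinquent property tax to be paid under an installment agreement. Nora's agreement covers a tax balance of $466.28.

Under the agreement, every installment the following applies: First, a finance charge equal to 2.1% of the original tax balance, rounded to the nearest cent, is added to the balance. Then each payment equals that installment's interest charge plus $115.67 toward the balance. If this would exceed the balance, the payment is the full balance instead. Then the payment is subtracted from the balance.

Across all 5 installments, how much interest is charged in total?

$48.95

Installment 1: opening $466.28; interest $9.79 → $476.07; payment $125.46; balance $350.61
Installment 2: opening $350.61; interest $9.79 → $360.40; payment $125.46; balance $234.94
Installment 3: opening $234.94; interest $9.79 → $244.73; payment $125.46; balance $119.27
Installment 4: opening $119.27; interest $9.79 → $129.06; payment $125.46; balance $3.60
Installment 5: opening $3.60; interest $9.79 → $13.39; payment $13.39; balance $0.00
Total interest: $9.79 + $9.79 + $9.79 + $9.79 + $9.79 = $48.95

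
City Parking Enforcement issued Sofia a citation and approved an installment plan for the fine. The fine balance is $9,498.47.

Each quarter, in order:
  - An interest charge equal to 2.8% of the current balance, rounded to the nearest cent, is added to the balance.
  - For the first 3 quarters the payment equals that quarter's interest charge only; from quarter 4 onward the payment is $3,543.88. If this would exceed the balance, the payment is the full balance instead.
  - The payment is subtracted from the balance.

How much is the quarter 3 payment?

Quarter 1: $9,498.47 +$265.96 interest = $9,764.43; pay $265.96 → $9,498.47
Quarter 2: $9,498.47 +$265.96 interest = $9,764.43; pay $265.96 → $9,498.47
Quarter 3: $9,498.47 +$265.96 interest = $9,764.43; pay $265.96 → $9,498.47

$265.96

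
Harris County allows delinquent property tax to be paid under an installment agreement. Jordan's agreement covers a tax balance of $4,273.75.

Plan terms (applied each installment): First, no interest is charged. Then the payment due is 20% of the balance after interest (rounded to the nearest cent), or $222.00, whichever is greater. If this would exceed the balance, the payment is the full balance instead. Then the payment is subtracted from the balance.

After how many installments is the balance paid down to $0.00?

# | Opening | Payment | End bal
1 | $4,273.75 | $854.75 | $3,419.00
2 | $3,419.00 | $683.80 | $2,735.20
3 | $2,735.20 | $547.04 | $2,188.16
4 | $2,188.16 | $437.63 | $1,750.53
5 | $1,750.53 | $350.11 | $1,400.42
6 | $1,400.42 | $280.08 | $1,120.34
7 | $1,120.34 | $224.07 | $896.27
8 | $896.27 | $222.00 | $674.27
9 | $674.27 | $222.00 | $452.27
10 | $452.27 | $222.00 | $230.27
11 | $230.27 | $222.00 | $8.27
12 | $8.27 | $8.27 | $0.00
Balance reaches $0.00 in installment 12.

12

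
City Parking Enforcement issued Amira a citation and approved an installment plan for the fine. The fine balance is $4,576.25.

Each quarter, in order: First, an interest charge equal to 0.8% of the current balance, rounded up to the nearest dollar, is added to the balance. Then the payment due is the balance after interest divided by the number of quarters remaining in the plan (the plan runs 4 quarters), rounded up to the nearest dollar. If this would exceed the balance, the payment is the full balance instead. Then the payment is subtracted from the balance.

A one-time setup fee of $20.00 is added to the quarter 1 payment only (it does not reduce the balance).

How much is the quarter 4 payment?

Quarter 1: opening $4,576.25; interest $37.00 → $4,613.25; payment $1,154.00 (+ $20.00 fee); balance $3,459.25
Quarter 2: opening $3,459.25; interest $28.00 → $3,487.25; payment $1,163.00; balance $2,324.25
Quarter 3: opening $2,324.25; interest $19.00 → $2,343.25; payment $1,172.00; balance $1,171.25
Quarter 4: opening $1,171.25; interest $10.00 → $1,181.25; payment $1,181.25; balance $0.00

$1,181.25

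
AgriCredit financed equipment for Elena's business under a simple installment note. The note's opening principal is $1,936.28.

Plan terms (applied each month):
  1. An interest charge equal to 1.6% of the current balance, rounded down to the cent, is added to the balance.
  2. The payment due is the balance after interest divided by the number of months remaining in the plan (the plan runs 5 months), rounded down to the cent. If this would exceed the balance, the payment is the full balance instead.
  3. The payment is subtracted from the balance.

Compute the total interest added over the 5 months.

$94.93

Month 1: opening $1,936.28; interest $30.98 → $1,967.26; payment $393.45; balance $1,573.81
Month 2: opening $1,573.81; interest $25.18 → $1,598.99; payment $399.74; balance $1,199.25
Month 3: opening $1,199.25; interest $19.18 → $1,218.43; payment $406.14; balance $812.29
Month 4: opening $812.29; interest $12.99 → $825.28; payment $412.64; balance $412.64
Month 5: opening $412.64; interest $6.60 → $419.24; payment $419.24; balance $0.00
Total interest: $30.98 + $25.18 + $19.18 + $12.99 + $6.60 = $94.93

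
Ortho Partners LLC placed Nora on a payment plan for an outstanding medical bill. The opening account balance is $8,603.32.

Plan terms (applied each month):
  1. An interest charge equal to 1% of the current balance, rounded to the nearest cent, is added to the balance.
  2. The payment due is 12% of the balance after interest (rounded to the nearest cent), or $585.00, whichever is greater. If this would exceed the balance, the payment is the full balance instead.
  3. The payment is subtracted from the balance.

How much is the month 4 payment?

Month 1: $8,603.32 +$86.03 interest = $8,689.35; pay $1,042.72 → $7,646.63
Month 2: $7,646.63 +$76.47 interest = $7,723.10; pay $926.77 → $6,796.33
Month 3: $6,796.33 +$67.96 interest = $6,864.29; pay $823.71 → $6,040.58
Month 4: $6,040.58 +$60.41 interest = $6,100.99; pay $732.12 → $5,368.87

$732.12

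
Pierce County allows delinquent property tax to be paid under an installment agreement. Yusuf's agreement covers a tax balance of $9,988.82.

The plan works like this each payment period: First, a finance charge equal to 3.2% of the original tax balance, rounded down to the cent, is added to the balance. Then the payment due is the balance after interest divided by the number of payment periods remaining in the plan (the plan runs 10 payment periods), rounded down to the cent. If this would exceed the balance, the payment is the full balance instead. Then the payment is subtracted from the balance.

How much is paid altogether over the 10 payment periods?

$13,185.22

Payment period 1: opening $9,988.82; interest $319.64 → $10,308.46; payment $1,030.84; balance $9,277.62
Payment period 2: opening $9,277.62; interest $319.64 → $9,597.26; payment $1,066.36; balance $8,530.90
Payment period 3: opening $8,530.90; interest $319.64 → $8,850.54; payment $1,106.31; balance $7,744.23
Payment period 4: opening $7,744.23; interest $319.64 → $8,063.87; payment $1,151.98; balance $6,911.89
Payment period 5: opening $6,911.89; interest $319.64 → $7,231.53; payment $1,205.25; balance $6,026.28
Payment period 6: opening $6,026.28; interest $319.64 → $6,345.92; payment $1,269.18; balance $5,076.74
Payment period 7: opening $5,076.74; interest $319.64 → $5,396.38; payment $1,349.09; balance $4,047.29
Payment period 8: opening $4,047.29; interest $319.64 → $4,366.93; payment $1,455.64; balance $2,911.29
Payment period 9: opening $2,911.29; interest $319.64 → $3,230.93; payment $1,615.46; balance $1,615.47
Payment period 10: opening $1,615.47; interest $319.64 → $1,935.11; payment $1,935.11; balance $0.00
Total paid: $13,185.22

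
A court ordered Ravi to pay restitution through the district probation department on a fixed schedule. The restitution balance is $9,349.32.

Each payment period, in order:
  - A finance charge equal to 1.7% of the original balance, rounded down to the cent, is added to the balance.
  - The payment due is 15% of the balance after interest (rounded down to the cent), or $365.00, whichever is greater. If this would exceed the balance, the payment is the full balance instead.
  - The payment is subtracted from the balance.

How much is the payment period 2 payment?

$1,236.14

Payment period 1: opening $9,349.32; interest $158.93 → $9,508.25; payment $1,426.23; balance $8,082.02
Payment period 2: opening $8,082.02; interest $158.93 → $8,240.95; payment $1,236.14; balance $7,004.81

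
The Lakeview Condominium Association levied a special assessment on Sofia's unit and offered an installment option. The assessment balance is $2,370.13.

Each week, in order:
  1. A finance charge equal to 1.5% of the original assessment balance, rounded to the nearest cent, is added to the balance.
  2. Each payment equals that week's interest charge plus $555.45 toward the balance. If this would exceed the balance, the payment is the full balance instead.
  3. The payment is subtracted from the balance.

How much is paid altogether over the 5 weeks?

$2,547.88

Week 1: opening $2,370.13; interest $35.55 → $2,405.68; payment $591.00; balance $1,814.68
Week 2: opening $1,814.68; interest $35.55 → $1,850.23; payment $591.00; balance $1,259.23
Week 3: opening $1,259.23; interest $35.55 → $1,294.78; payment $591.00; balance $703.78
Week 4: opening $703.78; interest $35.55 → $739.33; payment $591.00; balance $148.33
Week 5: opening $148.33; interest $35.55 → $183.88; payment $183.88; balance $0.00
Total paid: $2,547.88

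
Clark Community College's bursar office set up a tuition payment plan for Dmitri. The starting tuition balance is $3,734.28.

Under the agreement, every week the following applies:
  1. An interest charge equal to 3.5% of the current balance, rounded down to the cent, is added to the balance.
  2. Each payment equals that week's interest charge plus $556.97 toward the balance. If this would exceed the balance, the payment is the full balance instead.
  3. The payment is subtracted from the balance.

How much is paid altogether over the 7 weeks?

# | Opening | Interest | Payment | End bal
1 | $3,734.28 | $130.69 | $687.66 | $3,177.31
2 | $3,177.31 | $111.20 | $668.17 | $2,620.34
3 | $2,620.34 | $91.71 | $648.68 | $2,063.37
4 | $2,063.37 | $72.21 | $629.18 | $1,506.40
5 | $1,506.40 | $52.72 | $609.69 | $949.43
6 | $949.43 | $33.23 | $590.20 | $392.46
7 | $392.46 | $13.73 | $406.19 | $0.00
Total paid: $4,239.77

$4,239.77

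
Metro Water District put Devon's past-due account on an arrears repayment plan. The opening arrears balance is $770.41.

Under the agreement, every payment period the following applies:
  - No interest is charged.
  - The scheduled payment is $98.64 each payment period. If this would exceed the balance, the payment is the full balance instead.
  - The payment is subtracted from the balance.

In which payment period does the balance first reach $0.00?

8

Payment period 1: $770.41 − $98.64 → $671.77
Payment period 2: $671.77 − $98.64 → $573.13
Payment period 3: $573.13 − $98.64 → $474.49
Payment period 4: $474.49 − $98.64 → $375.85
Payment period 5: $375.85 − $98.64 → $277.21
Payment period 6: $277.21 − $98.64 → $178.57
Payment period 7: $178.57 − $98.64 → $79.93
Payment period 8: $79.93 − $79.93 → $0.00
Balance reaches $0.00 in payment period 8.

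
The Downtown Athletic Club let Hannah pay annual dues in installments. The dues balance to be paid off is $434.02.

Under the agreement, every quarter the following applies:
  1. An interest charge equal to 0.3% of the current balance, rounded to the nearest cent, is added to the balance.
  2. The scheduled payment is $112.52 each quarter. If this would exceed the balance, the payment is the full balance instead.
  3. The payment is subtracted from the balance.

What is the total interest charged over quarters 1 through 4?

$3.20

# | Opening | Interest | Payment | End bal
1 | $434.02 | $1.30 | $112.52 | $322.80
2 | $322.80 | $0.97 | $112.52 | $211.25
3 | $211.25 | $0.63 | $112.52 | $99.36
4 | $99.36 | $0.30 | $99.66 | $0.00
Total interest: $1.30 + $0.97 + $0.63 + $0.30 = $3.20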